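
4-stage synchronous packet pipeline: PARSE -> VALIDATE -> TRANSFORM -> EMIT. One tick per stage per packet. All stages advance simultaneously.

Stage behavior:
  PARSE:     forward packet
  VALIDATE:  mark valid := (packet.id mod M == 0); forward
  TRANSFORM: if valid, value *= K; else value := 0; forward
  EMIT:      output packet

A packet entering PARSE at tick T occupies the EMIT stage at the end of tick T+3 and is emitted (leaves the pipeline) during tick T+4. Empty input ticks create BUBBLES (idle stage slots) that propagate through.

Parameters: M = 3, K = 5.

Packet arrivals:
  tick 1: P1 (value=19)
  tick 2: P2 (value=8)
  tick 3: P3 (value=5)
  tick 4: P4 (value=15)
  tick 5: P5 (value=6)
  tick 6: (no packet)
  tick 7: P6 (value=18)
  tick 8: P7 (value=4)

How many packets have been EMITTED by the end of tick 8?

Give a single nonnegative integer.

Tick 1: [PARSE:P1(v=19,ok=F), VALIDATE:-, TRANSFORM:-, EMIT:-] out:-; in:P1
Tick 2: [PARSE:P2(v=8,ok=F), VALIDATE:P1(v=19,ok=F), TRANSFORM:-, EMIT:-] out:-; in:P2
Tick 3: [PARSE:P3(v=5,ok=F), VALIDATE:P2(v=8,ok=F), TRANSFORM:P1(v=0,ok=F), EMIT:-] out:-; in:P3
Tick 4: [PARSE:P4(v=15,ok=F), VALIDATE:P3(v=5,ok=T), TRANSFORM:P2(v=0,ok=F), EMIT:P1(v=0,ok=F)] out:-; in:P4
Tick 5: [PARSE:P5(v=6,ok=F), VALIDATE:P4(v=15,ok=F), TRANSFORM:P3(v=25,ok=T), EMIT:P2(v=0,ok=F)] out:P1(v=0); in:P5
Tick 6: [PARSE:-, VALIDATE:P5(v=6,ok=F), TRANSFORM:P4(v=0,ok=F), EMIT:P3(v=25,ok=T)] out:P2(v=0); in:-
Tick 7: [PARSE:P6(v=18,ok=F), VALIDATE:-, TRANSFORM:P5(v=0,ok=F), EMIT:P4(v=0,ok=F)] out:P3(v=25); in:P6
Tick 8: [PARSE:P7(v=4,ok=F), VALIDATE:P6(v=18,ok=T), TRANSFORM:-, EMIT:P5(v=0,ok=F)] out:P4(v=0); in:P7
Emitted by tick 8: ['P1', 'P2', 'P3', 'P4']

Answer: 4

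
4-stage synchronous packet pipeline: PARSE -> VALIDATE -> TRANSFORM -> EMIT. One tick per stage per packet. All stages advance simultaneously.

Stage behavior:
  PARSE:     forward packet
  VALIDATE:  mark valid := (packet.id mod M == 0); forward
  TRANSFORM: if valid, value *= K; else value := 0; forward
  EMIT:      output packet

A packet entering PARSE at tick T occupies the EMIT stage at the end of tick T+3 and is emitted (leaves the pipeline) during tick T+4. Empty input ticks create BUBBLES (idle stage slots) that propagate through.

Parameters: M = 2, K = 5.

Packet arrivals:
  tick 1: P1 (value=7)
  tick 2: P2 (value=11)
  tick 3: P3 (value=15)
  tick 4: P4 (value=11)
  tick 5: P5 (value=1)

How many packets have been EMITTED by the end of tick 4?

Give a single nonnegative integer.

Answer: 0

Derivation:
Tick 1: [PARSE:P1(v=7,ok=F), VALIDATE:-, TRANSFORM:-, EMIT:-] out:-; in:P1
Tick 2: [PARSE:P2(v=11,ok=F), VALIDATE:P1(v=7,ok=F), TRANSFORM:-, EMIT:-] out:-; in:P2
Tick 3: [PARSE:P3(v=15,ok=F), VALIDATE:P2(v=11,ok=T), TRANSFORM:P1(v=0,ok=F), EMIT:-] out:-; in:P3
Tick 4: [PARSE:P4(v=11,ok=F), VALIDATE:P3(v=15,ok=F), TRANSFORM:P2(v=55,ok=T), EMIT:P1(v=0,ok=F)] out:-; in:P4
Emitted by tick 4: []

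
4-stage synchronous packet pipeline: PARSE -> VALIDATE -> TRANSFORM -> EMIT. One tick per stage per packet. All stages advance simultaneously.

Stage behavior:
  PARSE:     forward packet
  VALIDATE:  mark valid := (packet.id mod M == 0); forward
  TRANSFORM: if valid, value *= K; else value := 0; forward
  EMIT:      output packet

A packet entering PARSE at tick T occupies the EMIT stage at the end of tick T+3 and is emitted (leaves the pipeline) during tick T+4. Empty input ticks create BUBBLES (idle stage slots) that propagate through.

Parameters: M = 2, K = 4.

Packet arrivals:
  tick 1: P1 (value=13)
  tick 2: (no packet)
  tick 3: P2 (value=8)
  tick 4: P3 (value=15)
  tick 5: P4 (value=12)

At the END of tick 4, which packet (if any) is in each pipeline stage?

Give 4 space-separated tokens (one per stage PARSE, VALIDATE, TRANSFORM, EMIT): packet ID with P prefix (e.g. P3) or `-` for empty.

Answer: P3 P2 - P1

Derivation:
Tick 1: [PARSE:P1(v=13,ok=F), VALIDATE:-, TRANSFORM:-, EMIT:-] out:-; in:P1
Tick 2: [PARSE:-, VALIDATE:P1(v=13,ok=F), TRANSFORM:-, EMIT:-] out:-; in:-
Tick 3: [PARSE:P2(v=8,ok=F), VALIDATE:-, TRANSFORM:P1(v=0,ok=F), EMIT:-] out:-; in:P2
Tick 4: [PARSE:P3(v=15,ok=F), VALIDATE:P2(v=8,ok=T), TRANSFORM:-, EMIT:P1(v=0,ok=F)] out:-; in:P3
At end of tick 4: ['P3', 'P2', '-', 'P1']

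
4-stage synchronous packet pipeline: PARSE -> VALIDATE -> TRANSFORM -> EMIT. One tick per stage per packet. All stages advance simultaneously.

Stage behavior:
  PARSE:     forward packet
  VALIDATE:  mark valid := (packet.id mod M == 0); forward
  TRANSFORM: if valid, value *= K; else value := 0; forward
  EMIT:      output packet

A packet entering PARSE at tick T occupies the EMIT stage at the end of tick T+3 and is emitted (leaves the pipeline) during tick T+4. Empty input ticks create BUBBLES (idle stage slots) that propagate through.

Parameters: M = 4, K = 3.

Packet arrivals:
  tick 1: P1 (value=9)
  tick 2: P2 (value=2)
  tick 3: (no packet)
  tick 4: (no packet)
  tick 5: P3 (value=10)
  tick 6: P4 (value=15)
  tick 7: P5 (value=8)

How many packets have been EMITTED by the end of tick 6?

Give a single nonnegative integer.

Tick 1: [PARSE:P1(v=9,ok=F), VALIDATE:-, TRANSFORM:-, EMIT:-] out:-; in:P1
Tick 2: [PARSE:P2(v=2,ok=F), VALIDATE:P1(v=9,ok=F), TRANSFORM:-, EMIT:-] out:-; in:P2
Tick 3: [PARSE:-, VALIDATE:P2(v=2,ok=F), TRANSFORM:P1(v=0,ok=F), EMIT:-] out:-; in:-
Tick 4: [PARSE:-, VALIDATE:-, TRANSFORM:P2(v=0,ok=F), EMIT:P1(v=0,ok=F)] out:-; in:-
Tick 5: [PARSE:P3(v=10,ok=F), VALIDATE:-, TRANSFORM:-, EMIT:P2(v=0,ok=F)] out:P1(v=0); in:P3
Tick 6: [PARSE:P4(v=15,ok=F), VALIDATE:P3(v=10,ok=F), TRANSFORM:-, EMIT:-] out:P2(v=0); in:P4
Emitted by tick 6: ['P1', 'P2']

Answer: 2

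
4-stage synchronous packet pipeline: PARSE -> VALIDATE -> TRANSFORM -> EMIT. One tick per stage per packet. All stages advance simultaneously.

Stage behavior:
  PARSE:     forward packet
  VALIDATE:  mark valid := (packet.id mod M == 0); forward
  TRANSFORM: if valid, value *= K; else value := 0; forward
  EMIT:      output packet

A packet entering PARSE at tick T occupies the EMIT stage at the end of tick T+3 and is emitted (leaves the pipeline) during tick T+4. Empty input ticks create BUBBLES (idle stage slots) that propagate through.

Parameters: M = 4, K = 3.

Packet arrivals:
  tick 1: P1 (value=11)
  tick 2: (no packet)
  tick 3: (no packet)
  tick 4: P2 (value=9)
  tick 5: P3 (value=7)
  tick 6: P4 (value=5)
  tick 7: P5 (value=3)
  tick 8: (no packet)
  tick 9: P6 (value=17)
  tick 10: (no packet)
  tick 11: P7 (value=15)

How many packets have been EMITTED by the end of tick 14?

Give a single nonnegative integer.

Tick 1: [PARSE:P1(v=11,ok=F), VALIDATE:-, TRANSFORM:-, EMIT:-] out:-; in:P1
Tick 2: [PARSE:-, VALIDATE:P1(v=11,ok=F), TRANSFORM:-, EMIT:-] out:-; in:-
Tick 3: [PARSE:-, VALIDATE:-, TRANSFORM:P1(v=0,ok=F), EMIT:-] out:-; in:-
Tick 4: [PARSE:P2(v=9,ok=F), VALIDATE:-, TRANSFORM:-, EMIT:P1(v=0,ok=F)] out:-; in:P2
Tick 5: [PARSE:P3(v=7,ok=F), VALIDATE:P2(v=9,ok=F), TRANSFORM:-, EMIT:-] out:P1(v=0); in:P3
Tick 6: [PARSE:P4(v=5,ok=F), VALIDATE:P3(v=7,ok=F), TRANSFORM:P2(v=0,ok=F), EMIT:-] out:-; in:P4
Tick 7: [PARSE:P5(v=3,ok=F), VALIDATE:P4(v=5,ok=T), TRANSFORM:P3(v=0,ok=F), EMIT:P2(v=0,ok=F)] out:-; in:P5
Tick 8: [PARSE:-, VALIDATE:P5(v=3,ok=F), TRANSFORM:P4(v=15,ok=T), EMIT:P3(v=0,ok=F)] out:P2(v=0); in:-
Tick 9: [PARSE:P6(v=17,ok=F), VALIDATE:-, TRANSFORM:P5(v=0,ok=F), EMIT:P4(v=15,ok=T)] out:P3(v=0); in:P6
Tick 10: [PARSE:-, VALIDATE:P6(v=17,ok=F), TRANSFORM:-, EMIT:P5(v=0,ok=F)] out:P4(v=15); in:-
Tick 11: [PARSE:P7(v=15,ok=F), VALIDATE:-, TRANSFORM:P6(v=0,ok=F), EMIT:-] out:P5(v=0); in:P7
Tick 12: [PARSE:-, VALIDATE:P7(v=15,ok=F), TRANSFORM:-, EMIT:P6(v=0,ok=F)] out:-; in:-
Tick 13: [PARSE:-, VALIDATE:-, TRANSFORM:P7(v=0,ok=F), EMIT:-] out:P6(v=0); in:-
Tick 14: [PARSE:-, VALIDATE:-, TRANSFORM:-, EMIT:P7(v=0,ok=F)] out:-; in:-
Emitted by tick 14: ['P1', 'P2', 'P3', 'P4', 'P5', 'P6']

Answer: 6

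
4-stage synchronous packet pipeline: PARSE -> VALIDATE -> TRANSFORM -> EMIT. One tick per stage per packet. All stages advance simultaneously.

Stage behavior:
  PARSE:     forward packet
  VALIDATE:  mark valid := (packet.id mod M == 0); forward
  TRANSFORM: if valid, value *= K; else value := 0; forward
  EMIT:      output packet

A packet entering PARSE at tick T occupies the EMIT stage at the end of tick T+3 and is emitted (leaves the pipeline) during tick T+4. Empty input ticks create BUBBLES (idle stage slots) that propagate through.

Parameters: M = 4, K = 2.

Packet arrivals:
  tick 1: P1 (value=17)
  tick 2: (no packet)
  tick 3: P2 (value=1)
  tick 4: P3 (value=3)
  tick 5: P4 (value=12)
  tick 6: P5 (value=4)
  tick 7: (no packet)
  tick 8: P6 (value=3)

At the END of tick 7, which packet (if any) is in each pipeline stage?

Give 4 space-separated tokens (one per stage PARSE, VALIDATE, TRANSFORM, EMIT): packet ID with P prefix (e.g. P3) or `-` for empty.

Tick 1: [PARSE:P1(v=17,ok=F), VALIDATE:-, TRANSFORM:-, EMIT:-] out:-; in:P1
Tick 2: [PARSE:-, VALIDATE:P1(v=17,ok=F), TRANSFORM:-, EMIT:-] out:-; in:-
Tick 3: [PARSE:P2(v=1,ok=F), VALIDATE:-, TRANSFORM:P1(v=0,ok=F), EMIT:-] out:-; in:P2
Tick 4: [PARSE:P3(v=3,ok=F), VALIDATE:P2(v=1,ok=F), TRANSFORM:-, EMIT:P1(v=0,ok=F)] out:-; in:P3
Tick 5: [PARSE:P4(v=12,ok=F), VALIDATE:P3(v=3,ok=F), TRANSFORM:P2(v=0,ok=F), EMIT:-] out:P1(v=0); in:P4
Tick 6: [PARSE:P5(v=4,ok=F), VALIDATE:P4(v=12,ok=T), TRANSFORM:P3(v=0,ok=F), EMIT:P2(v=0,ok=F)] out:-; in:P5
Tick 7: [PARSE:-, VALIDATE:P5(v=4,ok=F), TRANSFORM:P4(v=24,ok=T), EMIT:P3(v=0,ok=F)] out:P2(v=0); in:-
At end of tick 7: ['-', 'P5', 'P4', 'P3']

Answer: - P5 P4 P3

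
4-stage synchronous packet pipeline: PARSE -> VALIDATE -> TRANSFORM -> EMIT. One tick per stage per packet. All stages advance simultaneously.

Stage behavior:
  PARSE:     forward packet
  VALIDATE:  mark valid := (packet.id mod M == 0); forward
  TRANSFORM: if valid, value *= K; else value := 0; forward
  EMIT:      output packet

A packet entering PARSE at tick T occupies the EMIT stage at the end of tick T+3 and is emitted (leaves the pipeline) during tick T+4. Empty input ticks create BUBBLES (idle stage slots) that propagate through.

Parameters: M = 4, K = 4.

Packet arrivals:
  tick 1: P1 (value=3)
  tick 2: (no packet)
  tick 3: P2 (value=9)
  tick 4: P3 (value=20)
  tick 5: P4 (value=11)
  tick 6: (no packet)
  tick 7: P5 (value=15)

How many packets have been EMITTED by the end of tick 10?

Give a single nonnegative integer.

Tick 1: [PARSE:P1(v=3,ok=F), VALIDATE:-, TRANSFORM:-, EMIT:-] out:-; in:P1
Tick 2: [PARSE:-, VALIDATE:P1(v=3,ok=F), TRANSFORM:-, EMIT:-] out:-; in:-
Tick 3: [PARSE:P2(v=9,ok=F), VALIDATE:-, TRANSFORM:P1(v=0,ok=F), EMIT:-] out:-; in:P2
Tick 4: [PARSE:P3(v=20,ok=F), VALIDATE:P2(v=9,ok=F), TRANSFORM:-, EMIT:P1(v=0,ok=F)] out:-; in:P3
Tick 5: [PARSE:P4(v=11,ok=F), VALIDATE:P3(v=20,ok=F), TRANSFORM:P2(v=0,ok=F), EMIT:-] out:P1(v=0); in:P4
Tick 6: [PARSE:-, VALIDATE:P4(v=11,ok=T), TRANSFORM:P3(v=0,ok=F), EMIT:P2(v=0,ok=F)] out:-; in:-
Tick 7: [PARSE:P5(v=15,ok=F), VALIDATE:-, TRANSFORM:P4(v=44,ok=T), EMIT:P3(v=0,ok=F)] out:P2(v=0); in:P5
Tick 8: [PARSE:-, VALIDATE:P5(v=15,ok=F), TRANSFORM:-, EMIT:P4(v=44,ok=T)] out:P3(v=0); in:-
Tick 9: [PARSE:-, VALIDATE:-, TRANSFORM:P5(v=0,ok=F), EMIT:-] out:P4(v=44); in:-
Tick 10: [PARSE:-, VALIDATE:-, TRANSFORM:-, EMIT:P5(v=0,ok=F)] out:-; in:-
Emitted by tick 10: ['P1', 'P2', 'P3', 'P4']

Answer: 4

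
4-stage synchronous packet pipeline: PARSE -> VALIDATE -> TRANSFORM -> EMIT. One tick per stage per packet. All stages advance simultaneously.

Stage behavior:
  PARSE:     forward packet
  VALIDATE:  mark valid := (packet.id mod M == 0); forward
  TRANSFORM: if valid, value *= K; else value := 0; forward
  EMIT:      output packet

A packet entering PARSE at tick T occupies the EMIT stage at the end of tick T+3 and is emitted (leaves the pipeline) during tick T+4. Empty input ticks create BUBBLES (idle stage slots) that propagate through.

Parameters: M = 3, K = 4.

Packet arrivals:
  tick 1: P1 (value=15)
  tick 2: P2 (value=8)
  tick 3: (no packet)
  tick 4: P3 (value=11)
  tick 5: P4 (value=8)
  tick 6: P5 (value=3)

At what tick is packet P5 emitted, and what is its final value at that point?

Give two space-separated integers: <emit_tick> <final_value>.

Tick 1: [PARSE:P1(v=15,ok=F), VALIDATE:-, TRANSFORM:-, EMIT:-] out:-; in:P1
Tick 2: [PARSE:P2(v=8,ok=F), VALIDATE:P1(v=15,ok=F), TRANSFORM:-, EMIT:-] out:-; in:P2
Tick 3: [PARSE:-, VALIDATE:P2(v=8,ok=F), TRANSFORM:P1(v=0,ok=F), EMIT:-] out:-; in:-
Tick 4: [PARSE:P3(v=11,ok=F), VALIDATE:-, TRANSFORM:P2(v=0,ok=F), EMIT:P1(v=0,ok=F)] out:-; in:P3
Tick 5: [PARSE:P4(v=8,ok=F), VALIDATE:P3(v=11,ok=T), TRANSFORM:-, EMIT:P2(v=0,ok=F)] out:P1(v=0); in:P4
Tick 6: [PARSE:P5(v=3,ok=F), VALIDATE:P4(v=8,ok=F), TRANSFORM:P3(v=44,ok=T), EMIT:-] out:P2(v=0); in:P5
Tick 7: [PARSE:-, VALIDATE:P5(v=3,ok=F), TRANSFORM:P4(v=0,ok=F), EMIT:P3(v=44,ok=T)] out:-; in:-
Tick 8: [PARSE:-, VALIDATE:-, TRANSFORM:P5(v=0,ok=F), EMIT:P4(v=0,ok=F)] out:P3(v=44); in:-
Tick 9: [PARSE:-, VALIDATE:-, TRANSFORM:-, EMIT:P5(v=0,ok=F)] out:P4(v=0); in:-
Tick 10: [PARSE:-, VALIDATE:-, TRANSFORM:-, EMIT:-] out:P5(v=0); in:-
P5: arrives tick 6, valid=False (id=5, id%3=2), emit tick 10, final value 0

Answer: 10 0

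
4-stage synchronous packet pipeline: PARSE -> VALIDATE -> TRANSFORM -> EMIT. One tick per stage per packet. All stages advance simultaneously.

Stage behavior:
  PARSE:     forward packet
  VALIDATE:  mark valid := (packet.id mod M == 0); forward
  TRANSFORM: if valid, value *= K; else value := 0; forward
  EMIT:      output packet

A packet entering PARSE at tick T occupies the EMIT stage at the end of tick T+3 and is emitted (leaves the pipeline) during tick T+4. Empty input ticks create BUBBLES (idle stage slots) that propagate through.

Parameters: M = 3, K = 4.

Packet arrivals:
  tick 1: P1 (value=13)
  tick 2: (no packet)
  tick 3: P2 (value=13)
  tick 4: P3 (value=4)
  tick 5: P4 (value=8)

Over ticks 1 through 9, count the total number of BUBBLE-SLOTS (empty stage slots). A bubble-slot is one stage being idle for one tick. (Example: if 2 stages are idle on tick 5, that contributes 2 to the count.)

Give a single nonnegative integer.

Tick 1: [PARSE:P1(v=13,ok=F), VALIDATE:-, TRANSFORM:-, EMIT:-] out:-; bubbles=3
Tick 2: [PARSE:-, VALIDATE:P1(v=13,ok=F), TRANSFORM:-, EMIT:-] out:-; bubbles=3
Tick 3: [PARSE:P2(v=13,ok=F), VALIDATE:-, TRANSFORM:P1(v=0,ok=F), EMIT:-] out:-; bubbles=2
Tick 4: [PARSE:P3(v=4,ok=F), VALIDATE:P2(v=13,ok=F), TRANSFORM:-, EMIT:P1(v=0,ok=F)] out:-; bubbles=1
Tick 5: [PARSE:P4(v=8,ok=F), VALIDATE:P3(v=4,ok=T), TRANSFORM:P2(v=0,ok=F), EMIT:-] out:P1(v=0); bubbles=1
Tick 6: [PARSE:-, VALIDATE:P4(v=8,ok=F), TRANSFORM:P3(v=16,ok=T), EMIT:P2(v=0,ok=F)] out:-; bubbles=1
Tick 7: [PARSE:-, VALIDATE:-, TRANSFORM:P4(v=0,ok=F), EMIT:P3(v=16,ok=T)] out:P2(v=0); bubbles=2
Tick 8: [PARSE:-, VALIDATE:-, TRANSFORM:-, EMIT:P4(v=0,ok=F)] out:P3(v=16); bubbles=3
Tick 9: [PARSE:-, VALIDATE:-, TRANSFORM:-, EMIT:-] out:P4(v=0); bubbles=4
Total bubble-slots: 20

Answer: 20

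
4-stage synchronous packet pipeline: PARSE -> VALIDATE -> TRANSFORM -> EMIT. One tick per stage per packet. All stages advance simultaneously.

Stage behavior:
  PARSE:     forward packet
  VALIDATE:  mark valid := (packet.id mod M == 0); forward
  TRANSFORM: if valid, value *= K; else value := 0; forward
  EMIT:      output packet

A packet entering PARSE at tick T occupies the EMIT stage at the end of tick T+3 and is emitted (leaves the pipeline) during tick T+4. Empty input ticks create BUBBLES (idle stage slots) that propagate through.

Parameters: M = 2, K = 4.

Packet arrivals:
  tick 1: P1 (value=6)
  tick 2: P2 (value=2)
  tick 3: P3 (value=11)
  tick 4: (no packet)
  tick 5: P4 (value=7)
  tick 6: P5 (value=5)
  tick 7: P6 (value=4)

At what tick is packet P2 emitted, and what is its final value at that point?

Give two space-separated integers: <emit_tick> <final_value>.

Answer: 6 8

Derivation:
Tick 1: [PARSE:P1(v=6,ok=F), VALIDATE:-, TRANSFORM:-, EMIT:-] out:-; in:P1
Tick 2: [PARSE:P2(v=2,ok=F), VALIDATE:P1(v=6,ok=F), TRANSFORM:-, EMIT:-] out:-; in:P2
Tick 3: [PARSE:P3(v=11,ok=F), VALIDATE:P2(v=2,ok=T), TRANSFORM:P1(v=0,ok=F), EMIT:-] out:-; in:P3
Tick 4: [PARSE:-, VALIDATE:P3(v=11,ok=F), TRANSFORM:P2(v=8,ok=T), EMIT:P1(v=0,ok=F)] out:-; in:-
Tick 5: [PARSE:P4(v=7,ok=F), VALIDATE:-, TRANSFORM:P3(v=0,ok=F), EMIT:P2(v=8,ok=T)] out:P1(v=0); in:P4
Tick 6: [PARSE:P5(v=5,ok=F), VALIDATE:P4(v=7,ok=T), TRANSFORM:-, EMIT:P3(v=0,ok=F)] out:P2(v=8); in:P5
Tick 7: [PARSE:P6(v=4,ok=F), VALIDATE:P5(v=5,ok=F), TRANSFORM:P4(v=28,ok=T), EMIT:-] out:P3(v=0); in:P6
Tick 8: [PARSE:-, VALIDATE:P6(v=4,ok=T), TRANSFORM:P5(v=0,ok=F), EMIT:P4(v=28,ok=T)] out:-; in:-
Tick 9: [PARSE:-, VALIDATE:-, TRANSFORM:P6(v=16,ok=T), EMIT:P5(v=0,ok=F)] out:P4(v=28); in:-
Tick 10: [PARSE:-, VALIDATE:-, TRANSFORM:-, EMIT:P6(v=16,ok=T)] out:P5(v=0); in:-
Tick 11: [PARSE:-, VALIDATE:-, TRANSFORM:-, EMIT:-] out:P6(v=16); in:-
P2: arrives tick 2, valid=True (id=2, id%2=0), emit tick 6, final value 8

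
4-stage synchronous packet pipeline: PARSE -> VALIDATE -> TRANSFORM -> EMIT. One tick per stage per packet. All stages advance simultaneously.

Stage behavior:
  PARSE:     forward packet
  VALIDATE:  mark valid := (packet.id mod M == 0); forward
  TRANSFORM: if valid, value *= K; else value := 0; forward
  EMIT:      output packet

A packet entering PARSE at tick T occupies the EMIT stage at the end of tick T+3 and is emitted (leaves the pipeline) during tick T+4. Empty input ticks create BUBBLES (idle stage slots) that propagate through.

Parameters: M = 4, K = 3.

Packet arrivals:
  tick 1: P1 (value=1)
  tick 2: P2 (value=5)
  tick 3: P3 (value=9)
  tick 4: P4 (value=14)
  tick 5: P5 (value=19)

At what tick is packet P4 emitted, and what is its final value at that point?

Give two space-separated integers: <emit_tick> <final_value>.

Answer: 8 42

Derivation:
Tick 1: [PARSE:P1(v=1,ok=F), VALIDATE:-, TRANSFORM:-, EMIT:-] out:-; in:P1
Tick 2: [PARSE:P2(v=5,ok=F), VALIDATE:P1(v=1,ok=F), TRANSFORM:-, EMIT:-] out:-; in:P2
Tick 3: [PARSE:P3(v=9,ok=F), VALIDATE:P2(v=5,ok=F), TRANSFORM:P1(v=0,ok=F), EMIT:-] out:-; in:P3
Tick 4: [PARSE:P4(v=14,ok=F), VALIDATE:P3(v=9,ok=F), TRANSFORM:P2(v=0,ok=F), EMIT:P1(v=0,ok=F)] out:-; in:P4
Tick 5: [PARSE:P5(v=19,ok=F), VALIDATE:P4(v=14,ok=T), TRANSFORM:P3(v=0,ok=F), EMIT:P2(v=0,ok=F)] out:P1(v=0); in:P5
Tick 6: [PARSE:-, VALIDATE:P5(v=19,ok=F), TRANSFORM:P4(v=42,ok=T), EMIT:P3(v=0,ok=F)] out:P2(v=0); in:-
Tick 7: [PARSE:-, VALIDATE:-, TRANSFORM:P5(v=0,ok=F), EMIT:P4(v=42,ok=T)] out:P3(v=0); in:-
Tick 8: [PARSE:-, VALIDATE:-, TRANSFORM:-, EMIT:P5(v=0,ok=F)] out:P4(v=42); in:-
Tick 9: [PARSE:-, VALIDATE:-, TRANSFORM:-, EMIT:-] out:P5(v=0); in:-
P4: arrives tick 4, valid=True (id=4, id%4=0), emit tick 8, final value 42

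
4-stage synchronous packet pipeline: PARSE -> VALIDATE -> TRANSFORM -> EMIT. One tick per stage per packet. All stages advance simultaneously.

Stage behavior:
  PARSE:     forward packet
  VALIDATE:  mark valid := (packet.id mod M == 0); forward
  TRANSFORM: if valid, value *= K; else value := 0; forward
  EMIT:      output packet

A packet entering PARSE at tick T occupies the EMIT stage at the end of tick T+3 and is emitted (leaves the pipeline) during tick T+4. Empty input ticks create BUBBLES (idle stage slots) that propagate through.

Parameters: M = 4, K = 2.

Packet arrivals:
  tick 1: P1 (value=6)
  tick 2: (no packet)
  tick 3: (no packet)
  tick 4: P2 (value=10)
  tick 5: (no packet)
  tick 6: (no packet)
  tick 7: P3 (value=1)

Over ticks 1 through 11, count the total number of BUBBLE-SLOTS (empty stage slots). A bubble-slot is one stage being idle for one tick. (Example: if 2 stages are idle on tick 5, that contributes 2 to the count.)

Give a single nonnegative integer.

Tick 1: [PARSE:P1(v=6,ok=F), VALIDATE:-, TRANSFORM:-, EMIT:-] out:-; bubbles=3
Tick 2: [PARSE:-, VALIDATE:P1(v=6,ok=F), TRANSFORM:-, EMIT:-] out:-; bubbles=3
Tick 3: [PARSE:-, VALIDATE:-, TRANSFORM:P1(v=0,ok=F), EMIT:-] out:-; bubbles=3
Tick 4: [PARSE:P2(v=10,ok=F), VALIDATE:-, TRANSFORM:-, EMIT:P1(v=0,ok=F)] out:-; bubbles=2
Tick 5: [PARSE:-, VALIDATE:P2(v=10,ok=F), TRANSFORM:-, EMIT:-] out:P1(v=0); bubbles=3
Tick 6: [PARSE:-, VALIDATE:-, TRANSFORM:P2(v=0,ok=F), EMIT:-] out:-; bubbles=3
Tick 7: [PARSE:P3(v=1,ok=F), VALIDATE:-, TRANSFORM:-, EMIT:P2(v=0,ok=F)] out:-; bubbles=2
Tick 8: [PARSE:-, VALIDATE:P3(v=1,ok=F), TRANSFORM:-, EMIT:-] out:P2(v=0); bubbles=3
Tick 9: [PARSE:-, VALIDATE:-, TRANSFORM:P3(v=0,ok=F), EMIT:-] out:-; bubbles=3
Tick 10: [PARSE:-, VALIDATE:-, TRANSFORM:-, EMIT:P3(v=0,ok=F)] out:-; bubbles=3
Tick 11: [PARSE:-, VALIDATE:-, TRANSFORM:-, EMIT:-] out:P3(v=0); bubbles=4
Total bubble-slots: 32

Answer: 32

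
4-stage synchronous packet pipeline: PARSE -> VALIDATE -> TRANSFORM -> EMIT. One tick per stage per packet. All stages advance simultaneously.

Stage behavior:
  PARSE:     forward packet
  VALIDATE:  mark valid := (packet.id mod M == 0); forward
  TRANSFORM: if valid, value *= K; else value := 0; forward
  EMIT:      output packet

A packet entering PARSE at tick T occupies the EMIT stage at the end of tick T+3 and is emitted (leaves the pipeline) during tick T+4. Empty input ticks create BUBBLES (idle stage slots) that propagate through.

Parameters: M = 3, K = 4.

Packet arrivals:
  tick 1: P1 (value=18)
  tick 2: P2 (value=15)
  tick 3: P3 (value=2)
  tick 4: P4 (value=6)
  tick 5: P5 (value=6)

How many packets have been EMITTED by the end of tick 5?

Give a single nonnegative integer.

Answer: 1

Derivation:
Tick 1: [PARSE:P1(v=18,ok=F), VALIDATE:-, TRANSFORM:-, EMIT:-] out:-; in:P1
Tick 2: [PARSE:P2(v=15,ok=F), VALIDATE:P1(v=18,ok=F), TRANSFORM:-, EMIT:-] out:-; in:P2
Tick 3: [PARSE:P3(v=2,ok=F), VALIDATE:P2(v=15,ok=F), TRANSFORM:P1(v=0,ok=F), EMIT:-] out:-; in:P3
Tick 4: [PARSE:P4(v=6,ok=F), VALIDATE:P3(v=2,ok=T), TRANSFORM:P2(v=0,ok=F), EMIT:P1(v=0,ok=F)] out:-; in:P4
Tick 5: [PARSE:P5(v=6,ok=F), VALIDATE:P4(v=6,ok=F), TRANSFORM:P3(v=8,ok=T), EMIT:P2(v=0,ok=F)] out:P1(v=0); in:P5
Emitted by tick 5: ['P1']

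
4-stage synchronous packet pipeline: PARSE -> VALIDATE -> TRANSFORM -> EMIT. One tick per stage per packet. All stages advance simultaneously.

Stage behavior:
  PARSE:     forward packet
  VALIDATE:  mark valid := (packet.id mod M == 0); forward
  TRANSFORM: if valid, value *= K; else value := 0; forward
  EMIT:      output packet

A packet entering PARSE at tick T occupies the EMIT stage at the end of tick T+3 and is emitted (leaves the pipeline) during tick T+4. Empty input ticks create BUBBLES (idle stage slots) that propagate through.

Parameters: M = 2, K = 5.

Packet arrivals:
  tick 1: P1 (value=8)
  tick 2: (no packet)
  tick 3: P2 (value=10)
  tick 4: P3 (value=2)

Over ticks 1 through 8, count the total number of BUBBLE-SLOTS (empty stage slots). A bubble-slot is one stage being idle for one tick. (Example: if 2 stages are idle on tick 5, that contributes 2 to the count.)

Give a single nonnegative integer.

Answer: 20

Derivation:
Tick 1: [PARSE:P1(v=8,ok=F), VALIDATE:-, TRANSFORM:-, EMIT:-] out:-; bubbles=3
Tick 2: [PARSE:-, VALIDATE:P1(v=8,ok=F), TRANSFORM:-, EMIT:-] out:-; bubbles=3
Tick 3: [PARSE:P2(v=10,ok=F), VALIDATE:-, TRANSFORM:P1(v=0,ok=F), EMIT:-] out:-; bubbles=2
Tick 4: [PARSE:P3(v=2,ok=F), VALIDATE:P2(v=10,ok=T), TRANSFORM:-, EMIT:P1(v=0,ok=F)] out:-; bubbles=1
Tick 5: [PARSE:-, VALIDATE:P3(v=2,ok=F), TRANSFORM:P2(v=50,ok=T), EMIT:-] out:P1(v=0); bubbles=2
Tick 6: [PARSE:-, VALIDATE:-, TRANSFORM:P3(v=0,ok=F), EMIT:P2(v=50,ok=T)] out:-; bubbles=2
Tick 7: [PARSE:-, VALIDATE:-, TRANSFORM:-, EMIT:P3(v=0,ok=F)] out:P2(v=50); bubbles=3
Tick 8: [PARSE:-, VALIDATE:-, TRANSFORM:-, EMIT:-] out:P3(v=0); bubbles=4
Total bubble-slots: 20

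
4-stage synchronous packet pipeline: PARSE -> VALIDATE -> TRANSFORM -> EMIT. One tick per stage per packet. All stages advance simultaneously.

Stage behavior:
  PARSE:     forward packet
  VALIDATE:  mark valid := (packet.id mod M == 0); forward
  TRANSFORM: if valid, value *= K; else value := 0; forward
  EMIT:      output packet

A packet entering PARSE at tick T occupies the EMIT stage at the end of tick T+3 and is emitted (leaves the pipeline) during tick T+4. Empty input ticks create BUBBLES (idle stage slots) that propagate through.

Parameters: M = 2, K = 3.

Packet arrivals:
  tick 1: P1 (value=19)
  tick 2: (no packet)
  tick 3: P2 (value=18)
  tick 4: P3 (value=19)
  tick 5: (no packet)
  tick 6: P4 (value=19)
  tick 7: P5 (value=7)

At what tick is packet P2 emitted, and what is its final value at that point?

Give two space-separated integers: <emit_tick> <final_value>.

Tick 1: [PARSE:P1(v=19,ok=F), VALIDATE:-, TRANSFORM:-, EMIT:-] out:-; in:P1
Tick 2: [PARSE:-, VALIDATE:P1(v=19,ok=F), TRANSFORM:-, EMIT:-] out:-; in:-
Tick 3: [PARSE:P2(v=18,ok=F), VALIDATE:-, TRANSFORM:P1(v=0,ok=F), EMIT:-] out:-; in:P2
Tick 4: [PARSE:P3(v=19,ok=F), VALIDATE:P2(v=18,ok=T), TRANSFORM:-, EMIT:P1(v=0,ok=F)] out:-; in:P3
Tick 5: [PARSE:-, VALIDATE:P3(v=19,ok=F), TRANSFORM:P2(v=54,ok=T), EMIT:-] out:P1(v=0); in:-
Tick 6: [PARSE:P4(v=19,ok=F), VALIDATE:-, TRANSFORM:P3(v=0,ok=F), EMIT:P2(v=54,ok=T)] out:-; in:P4
Tick 7: [PARSE:P5(v=7,ok=F), VALIDATE:P4(v=19,ok=T), TRANSFORM:-, EMIT:P3(v=0,ok=F)] out:P2(v=54); in:P5
Tick 8: [PARSE:-, VALIDATE:P5(v=7,ok=F), TRANSFORM:P4(v=57,ok=T), EMIT:-] out:P3(v=0); in:-
Tick 9: [PARSE:-, VALIDATE:-, TRANSFORM:P5(v=0,ok=F), EMIT:P4(v=57,ok=T)] out:-; in:-
Tick 10: [PARSE:-, VALIDATE:-, TRANSFORM:-, EMIT:P5(v=0,ok=F)] out:P4(v=57); in:-
Tick 11: [PARSE:-, VALIDATE:-, TRANSFORM:-, EMIT:-] out:P5(v=0); in:-
P2: arrives tick 3, valid=True (id=2, id%2=0), emit tick 7, final value 54

Answer: 7 54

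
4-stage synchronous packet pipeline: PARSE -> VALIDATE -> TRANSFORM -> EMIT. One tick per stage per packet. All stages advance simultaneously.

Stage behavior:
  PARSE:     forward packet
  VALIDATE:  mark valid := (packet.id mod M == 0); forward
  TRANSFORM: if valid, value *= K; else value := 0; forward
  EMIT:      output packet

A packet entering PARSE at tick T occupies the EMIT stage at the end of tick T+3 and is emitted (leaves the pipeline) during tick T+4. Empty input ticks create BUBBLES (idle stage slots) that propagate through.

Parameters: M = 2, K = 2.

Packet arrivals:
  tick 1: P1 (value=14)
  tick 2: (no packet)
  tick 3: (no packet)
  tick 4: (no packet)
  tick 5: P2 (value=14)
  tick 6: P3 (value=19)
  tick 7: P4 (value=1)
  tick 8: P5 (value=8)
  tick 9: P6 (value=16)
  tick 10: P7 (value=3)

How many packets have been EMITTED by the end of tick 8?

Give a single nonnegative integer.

Answer: 1

Derivation:
Tick 1: [PARSE:P1(v=14,ok=F), VALIDATE:-, TRANSFORM:-, EMIT:-] out:-; in:P1
Tick 2: [PARSE:-, VALIDATE:P1(v=14,ok=F), TRANSFORM:-, EMIT:-] out:-; in:-
Tick 3: [PARSE:-, VALIDATE:-, TRANSFORM:P1(v=0,ok=F), EMIT:-] out:-; in:-
Tick 4: [PARSE:-, VALIDATE:-, TRANSFORM:-, EMIT:P1(v=0,ok=F)] out:-; in:-
Tick 5: [PARSE:P2(v=14,ok=F), VALIDATE:-, TRANSFORM:-, EMIT:-] out:P1(v=0); in:P2
Tick 6: [PARSE:P3(v=19,ok=F), VALIDATE:P2(v=14,ok=T), TRANSFORM:-, EMIT:-] out:-; in:P3
Tick 7: [PARSE:P4(v=1,ok=F), VALIDATE:P3(v=19,ok=F), TRANSFORM:P2(v=28,ok=T), EMIT:-] out:-; in:P4
Tick 8: [PARSE:P5(v=8,ok=F), VALIDATE:P4(v=1,ok=T), TRANSFORM:P3(v=0,ok=F), EMIT:P2(v=28,ok=T)] out:-; in:P5
Emitted by tick 8: ['P1']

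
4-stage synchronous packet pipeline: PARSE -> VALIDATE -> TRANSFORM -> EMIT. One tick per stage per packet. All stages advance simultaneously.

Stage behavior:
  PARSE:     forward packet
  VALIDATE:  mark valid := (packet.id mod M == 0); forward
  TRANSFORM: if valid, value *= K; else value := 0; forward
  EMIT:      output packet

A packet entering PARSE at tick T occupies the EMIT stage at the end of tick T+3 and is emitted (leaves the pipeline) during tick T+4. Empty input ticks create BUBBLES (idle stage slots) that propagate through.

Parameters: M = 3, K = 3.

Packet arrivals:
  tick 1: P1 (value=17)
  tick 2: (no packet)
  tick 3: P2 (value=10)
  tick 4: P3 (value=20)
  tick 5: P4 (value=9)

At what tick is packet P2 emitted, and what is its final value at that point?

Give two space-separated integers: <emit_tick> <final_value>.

Tick 1: [PARSE:P1(v=17,ok=F), VALIDATE:-, TRANSFORM:-, EMIT:-] out:-; in:P1
Tick 2: [PARSE:-, VALIDATE:P1(v=17,ok=F), TRANSFORM:-, EMIT:-] out:-; in:-
Tick 3: [PARSE:P2(v=10,ok=F), VALIDATE:-, TRANSFORM:P1(v=0,ok=F), EMIT:-] out:-; in:P2
Tick 4: [PARSE:P3(v=20,ok=F), VALIDATE:P2(v=10,ok=F), TRANSFORM:-, EMIT:P1(v=0,ok=F)] out:-; in:P3
Tick 5: [PARSE:P4(v=9,ok=F), VALIDATE:P3(v=20,ok=T), TRANSFORM:P2(v=0,ok=F), EMIT:-] out:P1(v=0); in:P4
Tick 6: [PARSE:-, VALIDATE:P4(v=9,ok=F), TRANSFORM:P3(v=60,ok=T), EMIT:P2(v=0,ok=F)] out:-; in:-
Tick 7: [PARSE:-, VALIDATE:-, TRANSFORM:P4(v=0,ok=F), EMIT:P3(v=60,ok=T)] out:P2(v=0); in:-
Tick 8: [PARSE:-, VALIDATE:-, TRANSFORM:-, EMIT:P4(v=0,ok=F)] out:P3(v=60); in:-
Tick 9: [PARSE:-, VALIDATE:-, TRANSFORM:-, EMIT:-] out:P4(v=0); in:-
P2: arrives tick 3, valid=False (id=2, id%3=2), emit tick 7, final value 0

Answer: 7 0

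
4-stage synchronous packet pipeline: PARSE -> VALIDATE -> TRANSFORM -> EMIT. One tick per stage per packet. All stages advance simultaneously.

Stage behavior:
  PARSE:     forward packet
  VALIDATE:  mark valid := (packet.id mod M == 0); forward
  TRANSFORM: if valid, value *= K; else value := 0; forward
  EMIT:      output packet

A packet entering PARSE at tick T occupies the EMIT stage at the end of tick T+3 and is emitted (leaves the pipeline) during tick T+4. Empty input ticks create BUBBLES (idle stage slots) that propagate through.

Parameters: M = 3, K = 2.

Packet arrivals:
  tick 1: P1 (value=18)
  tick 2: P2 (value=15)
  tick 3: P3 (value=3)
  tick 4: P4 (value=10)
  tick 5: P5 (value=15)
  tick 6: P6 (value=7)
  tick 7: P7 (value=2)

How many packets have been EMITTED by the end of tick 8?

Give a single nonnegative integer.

Answer: 4

Derivation:
Tick 1: [PARSE:P1(v=18,ok=F), VALIDATE:-, TRANSFORM:-, EMIT:-] out:-; in:P1
Tick 2: [PARSE:P2(v=15,ok=F), VALIDATE:P1(v=18,ok=F), TRANSFORM:-, EMIT:-] out:-; in:P2
Tick 3: [PARSE:P3(v=3,ok=F), VALIDATE:P2(v=15,ok=F), TRANSFORM:P1(v=0,ok=F), EMIT:-] out:-; in:P3
Tick 4: [PARSE:P4(v=10,ok=F), VALIDATE:P3(v=3,ok=T), TRANSFORM:P2(v=0,ok=F), EMIT:P1(v=0,ok=F)] out:-; in:P4
Tick 5: [PARSE:P5(v=15,ok=F), VALIDATE:P4(v=10,ok=F), TRANSFORM:P3(v=6,ok=T), EMIT:P2(v=0,ok=F)] out:P1(v=0); in:P5
Tick 6: [PARSE:P6(v=7,ok=F), VALIDATE:P5(v=15,ok=F), TRANSFORM:P4(v=0,ok=F), EMIT:P3(v=6,ok=T)] out:P2(v=0); in:P6
Tick 7: [PARSE:P7(v=2,ok=F), VALIDATE:P6(v=7,ok=T), TRANSFORM:P5(v=0,ok=F), EMIT:P4(v=0,ok=F)] out:P3(v=6); in:P7
Tick 8: [PARSE:-, VALIDATE:P7(v=2,ok=F), TRANSFORM:P6(v=14,ok=T), EMIT:P5(v=0,ok=F)] out:P4(v=0); in:-
Emitted by tick 8: ['P1', 'P2', 'P3', 'P4']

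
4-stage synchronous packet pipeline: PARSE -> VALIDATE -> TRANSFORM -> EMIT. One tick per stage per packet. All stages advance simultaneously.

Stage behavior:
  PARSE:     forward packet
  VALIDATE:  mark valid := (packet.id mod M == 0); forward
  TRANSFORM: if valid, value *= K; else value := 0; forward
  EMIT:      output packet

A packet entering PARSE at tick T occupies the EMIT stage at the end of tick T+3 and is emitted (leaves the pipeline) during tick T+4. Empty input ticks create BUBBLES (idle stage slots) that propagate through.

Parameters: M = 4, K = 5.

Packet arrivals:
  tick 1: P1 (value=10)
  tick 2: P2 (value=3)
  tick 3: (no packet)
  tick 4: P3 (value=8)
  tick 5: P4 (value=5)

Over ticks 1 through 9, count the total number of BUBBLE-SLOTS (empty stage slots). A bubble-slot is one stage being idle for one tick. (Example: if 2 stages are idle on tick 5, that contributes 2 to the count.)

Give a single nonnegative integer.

Tick 1: [PARSE:P1(v=10,ok=F), VALIDATE:-, TRANSFORM:-, EMIT:-] out:-; bubbles=3
Tick 2: [PARSE:P2(v=3,ok=F), VALIDATE:P1(v=10,ok=F), TRANSFORM:-, EMIT:-] out:-; bubbles=2
Tick 3: [PARSE:-, VALIDATE:P2(v=3,ok=F), TRANSFORM:P1(v=0,ok=F), EMIT:-] out:-; bubbles=2
Tick 4: [PARSE:P3(v=8,ok=F), VALIDATE:-, TRANSFORM:P2(v=0,ok=F), EMIT:P1(v=0,ok=F)] out:-; bubbles=1
Tick 5: [PARSE:P4(v=5,ok=F), VALIDATE:P3(v=8,ok=F), TRANSFORM:-, EMIT:P2(v=0,ok=F)] out:P1(v=0); bubbles=1
Tick 6: [PARSE:-, VALIDATE:P4(v=5,ok=T), TRANSFORM:P3(v=0,ok=F), EMIT:-] out:P2(v=0); bubbles=2
Tick 7: [PARSE:-, VALIDATE:-, TRANSFORM:P4(v=25,ok=T), EMIT:P3(v=0,ok=F)] out:-; bubbles=2
Tick 8: [PARSE:-, VALIDATE:-, TRANSFORM:-, EMIT:P4(v=25,ok=T)] out:P3(v=0); bubbles=3
Tick 9: [PARSE:-, VALIDATE:-, TRANSFORM:-, EMIT:-] out:P4(v=25); bubbles=4
Total bubble-slots: 20

Answer: 20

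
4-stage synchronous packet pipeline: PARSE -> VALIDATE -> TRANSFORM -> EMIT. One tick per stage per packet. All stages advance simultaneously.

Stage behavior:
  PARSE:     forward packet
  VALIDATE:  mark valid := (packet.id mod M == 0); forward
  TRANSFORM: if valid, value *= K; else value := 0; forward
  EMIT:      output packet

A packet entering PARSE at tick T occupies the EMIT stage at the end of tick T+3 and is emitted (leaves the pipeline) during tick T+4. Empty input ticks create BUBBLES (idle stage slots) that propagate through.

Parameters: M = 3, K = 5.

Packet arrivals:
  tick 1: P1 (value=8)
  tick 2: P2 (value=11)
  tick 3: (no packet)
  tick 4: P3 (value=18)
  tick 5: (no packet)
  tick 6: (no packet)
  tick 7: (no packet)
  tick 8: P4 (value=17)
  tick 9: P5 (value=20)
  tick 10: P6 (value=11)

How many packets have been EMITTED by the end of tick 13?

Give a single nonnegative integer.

Answer: 5

Derivation:
Tick 1: [PARSE:P1(v=8,ok=F), VALIDATE:-, TRANSFORM:-, EMIT:-] out:-; in:P1
Tick 2: [PARSE:P2(v=11,ok=F), VALIDATE:P1(v=8,ok=F), TRANSFORM:-, EMIT:-] out:-; in:P2
Tick 3: [PARSE:-, VALIDATE:P2(v=11,ok=F), TRANSFORM:P1(v=0,ok=F), EMIT:-] out:-; in:-
Tick 4: [PARSE:P3(v=18,ok=F), VALIDATE:-, TRANSFORM:P2(v=0,ok=F), EMIT:P1(v=0,ok=F)] out:-; in:P3
Tick 5: [PARSE:-, VALIDATE:P3(v=18,ok=T), TRANSFORM:-, EMIT:P2(v=0,ok=F)] out:P1(v=0); in:-
Tick 6: [PARSE:-, VALIDATE:-, TRANSFORM:P3(v=90,ok=T), EMIT:-] out:P2(v=0); in:-
Tick 7: [PARSE:-, VALIDATE:-, TRANSFORM:-, EMIT:P3(v=90,ok=T)] out:-; in:-
Tick 8: [PARSE:P4(v=17,ok=F), VALIDATE:-, TRANSFORM:-, EMIT:-] out:P3(v=90); in:P4
Tick 9: [PARSE:P5(v=20,ok=F), VALIDATE:P4(v=17,ok=F), TRANSFORM:-, EMIT:-] out:-; in:P5
Tick 10: [PARSE:P6(v=11,ok=F), VALIDATE:P5(v=20,ok=F), TRANSFORM:P4(v=0,ok=F), EMIT:-] out:-; in:P6
Tick 11: [PARSE:-, VALIDATE:P6(v=11,ok=T), TRANSFORM:P5(v=0,ok=F), EMIT:P4(v=0,ok=F)] out:-; in:-
Tick 12: [PARSE:-, VALIDATE:-, TRANSFORM:P6(v=55,ok=T), EMIT:P5(v=0,ok=F)] out:P4(v=0); in:-
Tick 13: [PARSE:-, VALIDATE:-, TRANSFORM:-, EMIT:P6(v=55,ok=T)] out:P5(v=0); in:-
Emitted by tick 13: ['P1', 'P2', 'P3', 'P4', 'P5']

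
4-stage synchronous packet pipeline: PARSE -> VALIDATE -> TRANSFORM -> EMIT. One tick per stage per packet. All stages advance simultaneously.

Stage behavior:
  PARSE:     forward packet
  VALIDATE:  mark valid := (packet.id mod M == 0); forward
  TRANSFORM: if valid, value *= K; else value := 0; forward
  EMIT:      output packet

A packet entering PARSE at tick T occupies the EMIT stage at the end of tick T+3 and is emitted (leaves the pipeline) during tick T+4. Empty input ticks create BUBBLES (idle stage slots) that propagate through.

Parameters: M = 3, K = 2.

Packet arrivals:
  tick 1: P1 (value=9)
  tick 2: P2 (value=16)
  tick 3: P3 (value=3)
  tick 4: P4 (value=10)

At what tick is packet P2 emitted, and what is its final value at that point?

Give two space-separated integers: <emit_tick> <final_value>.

Answer: 6 0

Derivation:
Tick 1: [PARSE:P1(v=9,ok=F), VALIDATE:-, TRANSFORM:-, EMIT:-] out:-; in:P1
Tick 2: [PARSE:P2(v=16,ok=F), VALIDATE:P1(v=9,ok=F), TRANSFORM:-, EMIT:-] out:-; in:P2
Tick 3: [PARSE:P3(v=3,ok=F), VALIDATE:P2(v=16,ok=F), TRANSFORM:P1(v=0,ok=F), EMIT:-] out:-; in:P3
Tick 4: [PARSE:P4(v=10,ok=F), VALIDATE:P3(v=3,ok=T), TRANSFORM:P2(v=0,ok=F), EMIT:P1(v=0,ok=F)] out:-; in:P4
Tick 5: [PARSE:-, VALIDATE:P4(v=10,ok=F), TRANSFORM:P3(v=6,ok=T), EMIT:P2(v=0,ok=F)] out:P1(v=0); in:-
Tick 6: [PARSE:-, VALIDATE:-, TRANSFORM:P4(v=0,ok=F), EMIT:P3(v=6,ok=T)] out:P2(v=0); in:-
Tick 7: [PARSE:-, VALIDATE:-, TRANSFORM:-, EMIT:P4(v=0,ok=F)] out:P3(v=6); in:-
Tick 8: [PARSE:-, VALIDATE:-, TRANSFORM:-, EMIT:-] out:P4(v=0); in:-
P2: arrives tick 2, valid=False (id=2, id%3=2), emit tick 6, final value 0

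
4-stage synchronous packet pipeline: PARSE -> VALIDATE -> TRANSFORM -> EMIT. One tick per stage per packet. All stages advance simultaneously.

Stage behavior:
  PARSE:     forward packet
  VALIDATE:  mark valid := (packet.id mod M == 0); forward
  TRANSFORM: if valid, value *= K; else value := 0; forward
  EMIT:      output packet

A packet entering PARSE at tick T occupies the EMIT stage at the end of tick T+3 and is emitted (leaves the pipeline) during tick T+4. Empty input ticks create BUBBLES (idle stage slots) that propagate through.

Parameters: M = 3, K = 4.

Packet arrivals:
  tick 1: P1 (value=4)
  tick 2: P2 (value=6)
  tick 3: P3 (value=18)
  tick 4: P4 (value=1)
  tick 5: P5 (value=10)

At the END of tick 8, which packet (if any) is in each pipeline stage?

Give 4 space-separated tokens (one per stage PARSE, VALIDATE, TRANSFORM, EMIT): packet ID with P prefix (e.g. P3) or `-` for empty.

Tick 1: [PARSE:P1(v=4,ok=F), VALIDATE:-, TRANSFORM:-, EMIT:-] out:-; in:P1
Tick 2: [PARSE:P2(v=6,ok=F), VALIDATE:P1(v=4,ok=F), TRANSFORM:-, EMIT:-] out:-; in:P2
Tick 3: [PARSE:P3(v=18,ok=F), VALIDATE:P2(v=6,ok=F), TRANSFORM:P1(v=0,ok=F), EMIT:-] out:-; in:P3
Tick 4: [PARSE:P4(v=1,ok=F), VALIDATE:P3(v=18,ok=T), TRANSFORM:P2(v=0,ok=F), EMIT:P1(v=0,ok=F)] out:-; in:P4
Tick 5: [PARSE:P5(v=10,ok=F), VALIDATE:P4(v=1,ok=F), TRANSFORM:P3(v=72,ok=T), EMIT:P2(v=0,ok=F)] out:P1(v=0); in:P5
Tick 6: [PARSE:-, VALIDATE:P5(v=10,ok=F), TRANSFORM:P4(v=0,ok=F), EMIT:P3(v=72,ok=T)] out:P2(v=0); in:-
Tick 7: [PARSE:-, VALIDATE:-, TRANSFORM:P5(v=0,ok=F), EMIT:P4(v=0,ok=F)] out:P3(v=72); in:-
Tick 8: [PARSE:-, VALIDATE:-, TRANSFORM:-, EMIT:P5(v=0,ok=F)] out:P4(v=0); in:-
At end of tick 8: ['-', '-', '-', 'P5']

Answer: - - - P5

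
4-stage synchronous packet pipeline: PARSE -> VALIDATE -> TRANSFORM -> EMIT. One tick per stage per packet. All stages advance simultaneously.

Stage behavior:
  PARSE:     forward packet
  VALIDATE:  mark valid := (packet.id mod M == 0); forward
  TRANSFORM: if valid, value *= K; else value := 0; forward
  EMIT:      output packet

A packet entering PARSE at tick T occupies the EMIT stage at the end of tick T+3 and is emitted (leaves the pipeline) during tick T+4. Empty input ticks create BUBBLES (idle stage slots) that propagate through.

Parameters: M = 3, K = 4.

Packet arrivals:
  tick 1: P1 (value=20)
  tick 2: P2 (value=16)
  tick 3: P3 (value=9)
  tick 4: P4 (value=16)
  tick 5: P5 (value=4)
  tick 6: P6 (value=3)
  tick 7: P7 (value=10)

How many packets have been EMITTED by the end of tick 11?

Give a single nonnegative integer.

Answer: 7

Derivation:
Tick 1: [PARSE:P1(v=20,ok=F), VALIDATE:-, TRANSFORM:-, EMIT:-] out:-; in:P1
Tick 2: [PARSE:P2(v=16,ok=F), VALIDATE:P1(v=20,ok=F), TRANSFORM:-, EMIT:-] out:-; in:P2
Tick 3: [PARSE:P3(v=9,ok=F), VALIDATE:P2(v=16,ok=F), TRANSFORM:P1(v=0,ok=F), EMIT:-] out:-; in:P3
Tick 4: [PARSE:P4(v=16,ok=F), VALIDATE:P3(v=9,ok=T), TRANSFORM:P2(v=0,ok=F), EMIT:P1(v=0,ok=F)] out:-; in:P4
Tick 5: [PARSE:P5(v=4,ok=F), VALIDATE:P4(v=16,ok=F), TRANSFORM:P3(v=36,ok=T), EMIT:P2(v=0,ok=F)] out:P1(v=0); in:P5
Tick 6: [PARSE:P6(v=3,ok=F), VALIDATE:P5(v=4,ok=F), TRANSFORM:P4(v=0,ok=F), EMIT:P3(v=36,ok=T)] out:P2(v=0); in:P6
Tick 7: [PARSE:P7(v=10,ok=F), VALIDATE:P6(v=3,ok=T), TRANSFORM:P5(v=0,ok=F), EMIT:P4(v=0,ok=F)] out:P3(v=36); in:P7
Tick 8: [PARSE:-, VALIDATE:P7(v=10,ok=F), TRANSFORM:P6(v=12,ok=T), EMIT:P5(v=0,ok=F)] out:P4(v=0); in:-
Tick 9: [PARSE:-, VALIDATE:-, TRANSFORM:P7(v=0,ok=F), EMIT:P6(v=12,ok=T)] out:P5(v=0); in:-
Tick 10: [PARSE:-, VALIDATE:-, TRANSFORM:-, EMIT:P7(v=0,ok=F)] out:P6(v=12); in:-
Tick 11: [PARSE:-, VALIDATE:-, TRANSFORM:-, EMIT:-] out:P7(v=0); in:-
Emitted by tick 11: ['P1', 'P2', 'P3', 'P4', 'P5', 'P6', 'P7']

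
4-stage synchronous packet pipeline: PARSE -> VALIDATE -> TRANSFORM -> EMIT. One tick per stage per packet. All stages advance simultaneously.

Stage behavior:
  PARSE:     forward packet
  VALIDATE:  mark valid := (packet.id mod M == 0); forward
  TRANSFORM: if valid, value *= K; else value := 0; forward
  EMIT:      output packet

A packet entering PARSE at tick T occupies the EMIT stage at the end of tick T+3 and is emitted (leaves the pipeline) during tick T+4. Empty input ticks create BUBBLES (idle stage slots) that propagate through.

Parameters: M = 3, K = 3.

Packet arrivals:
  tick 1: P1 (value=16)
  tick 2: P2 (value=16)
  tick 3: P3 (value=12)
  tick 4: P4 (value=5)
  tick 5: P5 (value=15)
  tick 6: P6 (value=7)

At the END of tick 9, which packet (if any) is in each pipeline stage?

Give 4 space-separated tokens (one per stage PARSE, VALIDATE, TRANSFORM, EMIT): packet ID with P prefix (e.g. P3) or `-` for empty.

Answer: - - - P6

Derivation:
Tick 1: [PARSE:P1(v=16,ok=F), VALIDATE:-, TRANSFORM:-, EMIT:-] out:-; in:P1
Tick 2: [PARSE:P2(v=16,ok=F), VALIDATE:P1(v=16,ok=F), TRANSFORM:-, EMIT:-] out:-; in:P2
Tick 3: [PARSE:P3(v=12,ok=F), VALIDATE:P2(v=16,ok=F), TRANSFORM:P1(v=0,ok=F), EMIT:-] out:-; in:P3
Tick 4: [PARSE:P4(v=5,ok=F), VALIDATE:P3(v=12,ok=T), TRANSFORM:P2(v=0,ok=F), EMIT:P1(v=0,ok=F)] out:-; in:P4
Tick 5: [PARSE:P5(v=15,ok=F), VALIDATE:P4(v=5,ok=F), TRANSFORM:P3(v=36,ok=T), EMIT:P2(v=0,ok=F)] out:P1(v=0); in:P5
Tick 6: [PARSE:P6(v=7,ok=F), VALIDATE:P5(v=15,ok=F), TRANSFORM:P4(v=0,ok=F), EMIT:P3(v=36,ok=T)] out:P2(v=0); in:P6
Tick 7: [PARSE:-, VALIDATE:P6(v=7,ok=T), TRANSFORM:P5(v=0,ok=F), EMIT:P4(v=0,ok=F)] out:P3(v=36); in:-
Tick 8: [PARSE:-, VALIDATE:-, TRANSFORM:P6(v=21,ok=T), EMIT:P5(v=0,ok=F)] out:P4(v=0); in:-
Tick 9: [PARSE:-, VALIDATE:-, TRANSFORM:-, EMIT:P6(v=21,ok=T)] out:P5(v=0); in:-
At end of tick 9: ['-', '-', '-', 'P6']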